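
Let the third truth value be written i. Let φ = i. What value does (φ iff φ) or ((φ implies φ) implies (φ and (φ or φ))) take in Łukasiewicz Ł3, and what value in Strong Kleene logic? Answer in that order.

In Łukasiewicz Ł3: φ iff φ = i iff i = True  [1 − |½−½|]
φ implies φ = i implies i = True
φ or φ = i or i = i
φ and (φ or φ) = i and i = i
(φ implies φ) implies (φ and (φ or φ)) = True implies i = i
(φ iff φ) or ((φ implies φ) implies (φ and (φ or φ))) = True or i = True
In Strong Kleene logic: φ iff φ = i iff i = i
φ implies φ = i implies i = i  [not i or i]
φ or φ = i or i = i
φ and (φ or φ) = i and i = i
(φ implies φ) implies (φ and (φ or φ)) = i implies i = i
(φ iff φ) or ((φ implies φ) implies (φ and (φ or φ))) = i or i = i
They differ because Łukasiewicz Ł3 and Strong Kleene logic treat i differently under implication.

True; i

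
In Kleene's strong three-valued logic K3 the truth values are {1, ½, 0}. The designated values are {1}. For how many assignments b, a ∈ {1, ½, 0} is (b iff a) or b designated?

Designated under: (b=1, a=1); (b=1, a=½); (b=1, a=0); (b=0, a=0).

4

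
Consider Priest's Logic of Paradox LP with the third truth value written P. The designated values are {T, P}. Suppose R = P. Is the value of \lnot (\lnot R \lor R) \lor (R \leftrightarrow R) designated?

Yes

\lnot R = \lnot P = P
\lnot R \lor R = P \lor P = P
\lnot (\lnot R \lor R) = \lnot P = P
R \leftrightarrow R = P \leftrightarrow P = P
\lnot (\lnot R \lor R) \lor (R \leftrightarrow R) = P \lor P = P
P ∈ {T, P}.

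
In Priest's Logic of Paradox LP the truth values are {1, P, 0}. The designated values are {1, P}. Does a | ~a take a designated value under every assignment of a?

Every assignment of a over {1, P, 0} gives a value in {1, P}.
In particular, with a=P: a | ~a = P.

Yes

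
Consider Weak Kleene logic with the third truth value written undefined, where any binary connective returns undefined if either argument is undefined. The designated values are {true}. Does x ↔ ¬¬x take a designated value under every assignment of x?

Countermodel: x=undefined gives undefined, which is not designated.

No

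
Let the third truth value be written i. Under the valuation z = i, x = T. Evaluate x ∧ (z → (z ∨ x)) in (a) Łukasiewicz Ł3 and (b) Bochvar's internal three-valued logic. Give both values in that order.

In Łukasiewicz Ł3: z ∨ x = i ∨ T = T
z → (z ∨ x) = i → T = T  [min(1, 1−½+1)]
x ∧ (z → (z ∨ x)) = T ∧ T = T
In Bochvar's internal three-valued logic: z ∨ x = i ∨ T = i
z → (z ∨ x) = i → i = i
x ∧ (z → (z ∨ x)) = T ∧ i = i
They differ because Łukasiewicz Ł3 and Bochvar's internal three-valued logic treat i differently under the binary connectives.

T; i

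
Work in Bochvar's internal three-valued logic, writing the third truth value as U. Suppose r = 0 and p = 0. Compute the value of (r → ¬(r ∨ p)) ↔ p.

r ∨ p = 0 ∨ 0 = 0
¬(r ∨ p) = ¬0 = 1
r → ¬(r ∨ p) = 0 → 1 = 1
(r → ¬(r ∨ p)) ↔ p = 1 ↔ 0 = 0

0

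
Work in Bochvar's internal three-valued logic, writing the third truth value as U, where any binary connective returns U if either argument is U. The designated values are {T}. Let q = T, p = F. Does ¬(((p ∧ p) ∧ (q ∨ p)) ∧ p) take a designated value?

p ∧ p = F ∧ F = F
q ∨ p = T ∨ F = T
(p ∧ p) ∧ (q ∨ p) = F ∧ T = F
((p ∧ p) ∧ (q ∨ p)) ∧ p = F ∧ F = F
¬(((p ∧ p) ∧ (q ∨ p)) ∧ p) = ¬F = T
T ∈ {T}.

Yes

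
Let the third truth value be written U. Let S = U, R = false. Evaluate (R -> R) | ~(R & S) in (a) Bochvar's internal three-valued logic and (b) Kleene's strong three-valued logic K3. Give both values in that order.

In Bochvar's internal three-valued logic: R -> R = false -> false = true
R & S = false & U = U
~(R & S) = ~U = U
(R -> R) | ~(R & S) = true | U = U
In Kleene's strong three-valued logic K3: R -> R = false -> false = true
R & S = false & U = false
~(R & S) = ~false = true
(R -> R) | ~(R & S) = true | true = true
They differ because Bochvar's internal three-valued logic and Kleene's strong three-valued logic K3 treat U differently under the binary connectives.

U; true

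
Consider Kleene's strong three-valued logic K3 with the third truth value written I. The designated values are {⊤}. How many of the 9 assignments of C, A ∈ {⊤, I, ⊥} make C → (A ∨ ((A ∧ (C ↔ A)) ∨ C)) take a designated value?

Of the 9 assignments, 7 give a value in {⊤}.

7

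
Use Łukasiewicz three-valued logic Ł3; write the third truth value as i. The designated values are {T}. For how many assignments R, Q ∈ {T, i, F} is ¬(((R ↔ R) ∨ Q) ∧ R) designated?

3

Designated under: (R=F, Q=T); (R=F, Q=i); (R=F, Q=F).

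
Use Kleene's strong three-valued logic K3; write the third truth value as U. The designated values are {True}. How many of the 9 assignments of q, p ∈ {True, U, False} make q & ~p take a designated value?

Designated under: (q=True, p=False).

1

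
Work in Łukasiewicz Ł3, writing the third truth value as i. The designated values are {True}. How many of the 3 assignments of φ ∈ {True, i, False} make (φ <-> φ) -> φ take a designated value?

1

φ=True: True ✓
φ=i: i ·
φ=False: False ·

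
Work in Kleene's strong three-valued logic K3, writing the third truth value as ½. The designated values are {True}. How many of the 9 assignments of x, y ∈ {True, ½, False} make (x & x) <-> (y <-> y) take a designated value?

Designated under: (x=True, y=True); (x=True, y=False).

2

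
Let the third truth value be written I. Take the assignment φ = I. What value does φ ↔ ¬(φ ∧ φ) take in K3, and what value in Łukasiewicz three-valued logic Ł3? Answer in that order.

In K3: φ ∧ φ = I ∧ I = I
¬(φ ∧ φ) = ¬I = I
φ ↔ ¬(φ ∧ φ) = I ↔ I = I
In Łukasiewicz three-valued logic Ł3: φ ∧ φ = I ∧ I = I
¬(φ ∧ φ) = ¬I = I
φ ↔ ¬(φ ∧ φ) = I ↔ I = true
They differ because K3 and Łukasiewicz three-valued logic Ł3 treat I differently under implication.

I; true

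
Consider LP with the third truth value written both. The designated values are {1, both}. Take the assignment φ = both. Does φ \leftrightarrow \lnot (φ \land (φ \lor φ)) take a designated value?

Yes

φ \lor φ = both \lor both = both
φ \land (φ \lor φ) = both \land both = both
\lnot (φ \land (φ \lor φ)) = \lnot both = both
φ \leftrightarrow \lnot (φ \land (φ \lor φ)) = both \leftrightarrow both = both
both ∈ {1, both}.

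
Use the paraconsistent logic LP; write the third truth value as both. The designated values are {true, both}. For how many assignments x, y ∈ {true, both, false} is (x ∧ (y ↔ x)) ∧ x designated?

5

Of the 9 assignments, 5 give a value in {true, both}.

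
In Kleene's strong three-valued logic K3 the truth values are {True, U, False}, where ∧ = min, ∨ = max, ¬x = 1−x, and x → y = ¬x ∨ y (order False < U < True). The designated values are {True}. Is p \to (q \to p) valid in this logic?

No

Countermodel: p=U, q=True gives U, which is not designated.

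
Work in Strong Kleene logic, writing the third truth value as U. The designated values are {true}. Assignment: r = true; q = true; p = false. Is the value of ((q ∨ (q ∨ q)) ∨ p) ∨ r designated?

Yes

q ∨ q = true ∨ true = true
q ∨ (q ∨ q) = true ∨ true = true
(q ∨ (q ∨ q)) ∨ p = true ∨ false = true
((q ∨ (q ∨ q)) ∨ p) ∨ r = true ∨ true = true
true ∈ {true}.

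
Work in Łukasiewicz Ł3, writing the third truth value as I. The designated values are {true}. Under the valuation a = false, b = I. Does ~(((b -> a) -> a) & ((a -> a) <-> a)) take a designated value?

Yes

b -> a = I -> false = I  [min(1, 1−½+0)]
(b -> a) -> a = I -> false = I
a -> a = false -> false = true
(a -> a) <-> a = true <-> false = false
((b -> a) -> a) & ((a -> a) <-> a) = I & false = false
~(((b -> a) -> a) & ((a -> a) <-> a)) = ~false = true
true ∈ {true}.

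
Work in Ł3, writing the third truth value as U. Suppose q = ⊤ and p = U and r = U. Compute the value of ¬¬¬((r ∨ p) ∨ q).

r ∨ p = U ∨ U = U
(r ∨ p) ∨ q = U ∨ ⊤ = ⊤
¬((r ∨ p) ∨ q) = ¬⊤ = ⊥
¬¬((r ∨ p) ∨ q) = ¬⊥ = ⊤
¬¬¬((r ∨ p) ∨ q) = ¬⊤ = ⊥

⊥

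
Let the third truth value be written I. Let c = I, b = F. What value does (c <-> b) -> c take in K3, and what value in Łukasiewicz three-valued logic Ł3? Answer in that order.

I; T

In K3: c <-> b = I <-> F = I
(c <-> b) -> c = I -> I = I  [~I | I]
In Łukasiewicz three-valued logic Ł3: c <-> b = I <-> F = I
(c <-> b) -> c = I -> I = T
They differ because K3 and Łukasiewicz three-valued logic Ł3 treat I differently under implication.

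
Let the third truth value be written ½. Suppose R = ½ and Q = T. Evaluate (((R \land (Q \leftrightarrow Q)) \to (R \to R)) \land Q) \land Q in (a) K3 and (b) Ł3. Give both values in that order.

½; T

In K3: Q \leftrightarrow Q = T \leftrightarrow T = T
R \land (Q \leftrightarrow Q) = ½ \land T = ½
R \to R = ½ \to ½ = ½  [\lnot ½ \lor ½]
(R \land (Q \leftrightarrow Q)) \to (R \to R) = ½ \to ½ = ½
((R \land (Q \leftrightarrow Q)) \to (R \to R)) \land Q = ½ \land T = ½
(((R \land (Q \leftrightarrow Q)) \to (R \to R)) \land Q) \land Q = ½ \land T = ½
In Ł3: Q \leftrightarrow Q = T \leftrightarrow T = T
R \land (Q \leftrightarrow Q) = ½ \land T = ½
R \to R = ½ \to ½ = T  [min(1, 1−½+½)]
(R \land (Q \leftrightarrow Q)) \to (R \to R) = ½ \to T = T
((R \land (Q \leftrightarrow Q)) \to (R \to R)) \land Q = T \land T = T
(((R \land (Q \leftrightarrow Q)) \to (R \to R)) \land Q) \land Q = T \land T = T
They differ because K3 and Ł3 treat ½ differently under implication.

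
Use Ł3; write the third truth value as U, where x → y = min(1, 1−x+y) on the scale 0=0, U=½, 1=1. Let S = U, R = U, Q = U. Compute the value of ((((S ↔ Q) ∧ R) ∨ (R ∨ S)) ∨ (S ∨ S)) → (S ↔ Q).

1

S ↔ Q = U ↔ U = 1
(S ↔ Q) ∧ R = 1 ∧ U = U
R ∨ S = U ∨ U = U
((S ↔ Q) ∧ R) ∨ (R ∨ S) = U ∨ U = U
S ∨ S = U ∨ U = U
(((S ↔ Q) ∧ R) ∨ (R ∨ S)) ∨ (S ∨ S) = U ∨ U = U
S ↔ Q = U ↔ U = 1
((((S ↔ Q) ∧ R) ∨ (R ∨ S)) ∨ (S ∨ S)) → (S ↔ Q) = U → 1 = 1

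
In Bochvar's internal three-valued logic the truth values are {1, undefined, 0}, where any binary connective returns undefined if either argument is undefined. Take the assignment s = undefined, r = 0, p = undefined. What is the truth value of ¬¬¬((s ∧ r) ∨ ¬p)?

s ∧ r = undefined ∧ 0 = undefined
¬p = ¬undefined = undefined
(s ∧ r) ∨ ¬p = undefined ∨ undefined = undefined
¬((s ∧ r) ∨ ¬p) = ¬undefined = undefined
¬¬((s ∧ r) ∨ ¬p) = ¬undefined = undefined
¬¬¬((s ∧ r) ∨ ¬p) = ¬undefined = undefined

undefined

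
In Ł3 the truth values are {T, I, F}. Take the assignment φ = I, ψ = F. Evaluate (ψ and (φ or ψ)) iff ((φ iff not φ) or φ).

F

φ or ψ = I or F = I
ψ and (φ or ψ) = F and I = F
not φ = not I = I
φ iff not φ = I iff I = T  [1 − |½−½|]
(φ iff not φ) or φ = T or I = T
(ψ and (φ or ψ)) iff ((φ iff not φ) or φ) = F iff T = F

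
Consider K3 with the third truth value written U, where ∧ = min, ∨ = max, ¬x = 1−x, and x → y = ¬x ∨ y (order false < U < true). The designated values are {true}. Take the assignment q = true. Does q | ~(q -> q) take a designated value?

q -> q = true -> true = true
~(q -> q) = ~true = false
q | ~(q -> q) = true | false = true
true ∈ {true}.

Yes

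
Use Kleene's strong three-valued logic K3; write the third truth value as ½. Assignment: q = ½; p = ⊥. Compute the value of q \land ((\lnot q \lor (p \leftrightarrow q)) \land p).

\lnot q = \lnot ½ = ½
p \leftrightarrow q = ⊥ \leftrightarrow ½ = ½
\lnot q \lor (p \leftrightarrow q) = ½ \lor ½ = ½
(\lnot q \lor (p \leftrightarrow q)) \land p = ½ \land ⊥ = ⊥
q \land ((\lnot q \lor (p \leftrightarrow q)) \land p) = ½ \land ⊥ = ⊥

⊥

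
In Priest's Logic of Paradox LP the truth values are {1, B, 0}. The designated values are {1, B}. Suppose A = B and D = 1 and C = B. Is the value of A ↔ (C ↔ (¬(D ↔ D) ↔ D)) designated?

D ↔ D = 1 ↔ 1 = 1
¬(D ↔ D) = ¬1 = 0
¬(D ↔ D) ↔ D = 0 ↔ 1 = 0
C ↔ (¬(D ↔ D) ↔ D) = B ↔ 0 = B
A ↔ (C ↔ (¬(D ↔ D) ↔ D)) = B ↔ B = B
B ∈ {1, B}.

Yes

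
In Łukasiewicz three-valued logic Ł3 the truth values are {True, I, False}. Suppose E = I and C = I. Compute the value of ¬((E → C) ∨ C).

E → C = I → I = True
(E → C) ∨ C = True ∨ I = True
¬((E → C) ∨ C) = ¬True = False

False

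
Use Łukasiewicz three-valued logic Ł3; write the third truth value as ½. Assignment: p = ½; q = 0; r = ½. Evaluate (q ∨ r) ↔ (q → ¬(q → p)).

q ∨ r = 0 ∨ ½ = ½
q → p = 0 → ½ = 1
¬(q → p) = ¬1 = 0
q → ¬(q → p) = 0 → 0 = 1
(q ∨ r) ↔ (q → ¬(q → p)) = ½ ↔ 1 = ½

½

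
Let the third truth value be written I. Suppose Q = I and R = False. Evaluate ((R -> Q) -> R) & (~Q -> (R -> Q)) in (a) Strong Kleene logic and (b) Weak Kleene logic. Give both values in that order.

False; I

In Strong Kleene logic: R -> Q = False -> I = True  [~False | I]
(R -> Q) -> R = True -> False = False
~Q = ~I = I
R -> Q = False -> I = True
~Q -> (R -> Q) = I -> True = True
((R -> Q) -> R) & (~Q -> (R -> Q)) = False & True = False
In Weak Kleene logic: R -> Q = False -> I = I
(R -> Q) -> R = I -> False = I
~Q = ~I = I
R -> Q = False -> I = I
~Q -> (R -> Q) = I -> I = I
((R -> Q) -> R) & (~Q -> (R -> Q)) = I & I = I
They differ because Strong Kleene logic and Weak Kleene logic treat I differently under the binary connectives.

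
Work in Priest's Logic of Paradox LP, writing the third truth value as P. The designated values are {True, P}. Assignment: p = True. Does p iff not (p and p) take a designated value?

No

p and p = True and True = True
not (p and p) = not True = False
p iff not (p and p) = True iff False = False
False ∉ {True, P}.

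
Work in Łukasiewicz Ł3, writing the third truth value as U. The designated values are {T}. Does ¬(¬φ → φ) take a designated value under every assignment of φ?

Countermodel: φ=T gives F, which is not designated.

No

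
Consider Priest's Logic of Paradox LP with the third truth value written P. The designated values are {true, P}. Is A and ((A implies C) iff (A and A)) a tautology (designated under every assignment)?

No

Countermodel: A=true, C=false gives false, which is not designated.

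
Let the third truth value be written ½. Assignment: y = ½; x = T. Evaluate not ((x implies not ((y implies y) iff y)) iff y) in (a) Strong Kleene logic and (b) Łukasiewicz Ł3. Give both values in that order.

In Strong Kleene logic: y implies y = ½ implies ½ = ½
(y implies y) iff y = ½ iff ½ = ½
not ((y implies y) iff y) = not ½ = ½
x implies not ((y implies y) iff y) = T implies ½ = ½
(x implies not ((y implies y) iff y)) iff y = ½ iff ½ = ½
not ((x implies not ((y implies y) iff y)) iff y) = not ½ = ½
In Łukasiewicz Ł3: y implies y = ½ implies ½ = T  [min(1, 1−½+½)]
(y implies y) iff y = T iff ½ = ½
not ((y implies y) iff y) = not ½ = ½
x implies not ((y implies y) iff y) = T implies ½ = ½
(x implies not ((y implies y) iff y)) iff y = ½ iff ½ = T
not ((x implies not ((y implies y) iff y)) iff y) = not T = F
They differ because Strong Kleene logic and Łukasiewicz Ł3 treat ½ differently under implication.

½; F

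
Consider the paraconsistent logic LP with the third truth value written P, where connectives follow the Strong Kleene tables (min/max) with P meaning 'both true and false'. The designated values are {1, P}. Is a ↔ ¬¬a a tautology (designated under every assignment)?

Every assignment of a over {1, P, 0} gives a value in {1, P}.
In particular, with a=P: a ↔ ¬¬a = P.

Yes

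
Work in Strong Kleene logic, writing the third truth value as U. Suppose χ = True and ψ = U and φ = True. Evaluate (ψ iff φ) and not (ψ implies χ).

ψ iff φ = U iff True = U
ψ implies χ = U implies True = True  [not U or True]
not (ψ implies χ) = not True = False
(ψ iff φ) and not (ψ implies χ) = U and False = False

False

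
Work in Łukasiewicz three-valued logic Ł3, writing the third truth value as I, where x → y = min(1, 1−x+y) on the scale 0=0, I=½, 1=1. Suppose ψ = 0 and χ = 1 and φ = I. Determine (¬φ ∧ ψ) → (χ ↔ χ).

¬φ = ¬I = I
¬φ ∧ ψ = I ∧ 0 = 0
χ ↔ χ = 1 ↔ 1 = 1
(¬φ ∧ ψ) → (χ ↔ χ) = 0 → 1 = 1

1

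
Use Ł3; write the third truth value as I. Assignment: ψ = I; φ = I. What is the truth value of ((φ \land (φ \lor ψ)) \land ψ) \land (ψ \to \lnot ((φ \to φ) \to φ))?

I

φ \lor ψ = I \lor I = I
φ \land (φ \lor ψ) = I \land I = I
(φ \land (φ \lor ψ)) \land ψ = I \land I = I
φ \to φ = I \to I = True  [min(1, 1−½+½)]
(φ \to φ) \to φ = True \to I = I
\lnot ((φ \to φ) \to φ) = \lnot I = I
ψ \to \lnot ((φ \to φ) \to φ) = I \to I = True
((φ \land (φ \lor ψ)) \land ψ) \land (ψ \to \lnot ((φ \to φ) \to φ)) = I \land True = I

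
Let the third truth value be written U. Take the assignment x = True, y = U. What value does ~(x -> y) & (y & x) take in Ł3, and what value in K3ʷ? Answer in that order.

U; U

In Ł3: x -> y = True -> U = U  [min(1, 1−1+½)]
~(x -> y) = ~U = U
y & x = U & True = U
~(x -> y) & (y & x) = U & U = U
In K3ʷ: x -> y = True -> U = U
~(x -> y) = ~U = U
y & x = U & True = U
~(x -> y) & (y & x) = U & U = U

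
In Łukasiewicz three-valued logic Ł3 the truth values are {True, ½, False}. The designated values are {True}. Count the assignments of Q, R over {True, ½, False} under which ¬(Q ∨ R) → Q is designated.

7

Of the 9 assignments, 7 give a value in {True}.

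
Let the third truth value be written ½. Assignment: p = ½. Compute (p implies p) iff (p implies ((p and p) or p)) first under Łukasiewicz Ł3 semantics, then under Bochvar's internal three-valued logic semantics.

In Łukasiewicz Ł3: p implies p = ½ implies ½ = 1
p and p = ½ and ½ = ½
(p and p) or p = ½ or ½ = ½
p implies ((p and p) or p) = ½ implies ½ = 1
(p implies p) iff (p implies ((p and p) or p)) = 1 iff 1 = 1
In Bochvar's internal three-valued logic: p implies p = ½ implies ½ = ½  [any arg is the third value ⇒ result is the third value]
p and p = ½ and ½ = ½
(p and p) or p = ½ or ½ = ½
p implies ((p and p) or p) = ½ implies ½ = ½
(p implies p) iff (p implies ((p and p) or p)) = ½ iff ½ = ½
They differ because Łukasiewicz Ł3 and Bochvar's internal three-valued logic treat ½ differently under the binary connectives.

1; ½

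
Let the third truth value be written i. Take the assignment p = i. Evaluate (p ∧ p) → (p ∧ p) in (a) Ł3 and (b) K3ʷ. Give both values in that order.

⊤; i

In Ł3: p ∧ p = i ∧ i = i
p ∧ p = i ∧ i = i
(p ∧ p) → (p ∧ p) = i → i = ⊤  [min(1, 1−½+½)]
In K3ʷ: p ∧ p = i ∧ i = i
p ∧ p = i ∧ i = i
(p ∧ p) → (p ∧ p) = i → i = i  [any arg is the third value ⇒ result is the third value]
They differ because Ł3 and K3ʷ treat i differently under the binary connectives.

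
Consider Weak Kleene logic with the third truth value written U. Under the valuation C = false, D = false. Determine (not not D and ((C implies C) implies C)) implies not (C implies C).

true

not D = not false = true
not not D = not true = false
C implies C = false implies false = true
(C implies C) implies C = true implies false = false
not not D and ((C implies C) implies C) = false and false = false
C implies C = false implies false = true
not (C implies C) = not true = false
(not not D and ((C implies C) implies C)) implies not (C implies C) = false implies false = true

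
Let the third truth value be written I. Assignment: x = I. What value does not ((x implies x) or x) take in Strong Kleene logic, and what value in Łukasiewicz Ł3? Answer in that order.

In Strong Kleene logic: x implies x = I implies I = I  [not I or I]
(x implies x) or x = I or I = I
not ((x implies x) or x) = not I = I
In Łukasiewicz Ł3: x implies x = I implies I = T  [min(1, 1−½+½)]
(x implies x) or x = T or I = T
not ((x implies x) or x) = not T = F
They differ because Strong Kleene logic and Łukasiewicz Ł3 treat I differently under implication.

I; F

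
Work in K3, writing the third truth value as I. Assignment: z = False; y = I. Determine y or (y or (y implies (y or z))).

I

y or z = I or False = I
y implies (y or z) = I implies I = I  [not I or I]
y or (y implies (y or z)) = I or I = I
y or (y or (y implies (y or z))) = I or I = I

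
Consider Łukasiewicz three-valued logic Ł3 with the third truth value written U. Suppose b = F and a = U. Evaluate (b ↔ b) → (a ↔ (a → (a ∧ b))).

b ↔ b = F ↔ F = T
a ∧ b = U ∧ F = F
a → (a ∧ b) = U → F = U  [min(1, 1−½+0)]
a ↔ (a → (a ∧ b)) = U ↔ U = T
(b ↔ b) → (a ↔ (a → (a ∧ b))) = T → T = T

T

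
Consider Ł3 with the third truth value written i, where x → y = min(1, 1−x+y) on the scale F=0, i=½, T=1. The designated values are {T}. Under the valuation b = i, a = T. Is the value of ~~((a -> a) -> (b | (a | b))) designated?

Yes

a -> a = T -> T = T
a | b = T | i = T
b | (a | b) = i | T = T
(a -> a) -> (b | (a | b)) = T -> T = T
~((a -> a) -> (b | (a | b))) = ~T = F
~~((a -> a) -> (b | (a | b))) = ~F = T
T ∈ {T}.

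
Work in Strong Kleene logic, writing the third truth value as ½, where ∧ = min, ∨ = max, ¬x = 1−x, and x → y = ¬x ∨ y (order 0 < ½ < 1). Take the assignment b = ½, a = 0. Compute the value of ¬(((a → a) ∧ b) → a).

a → a = 0 → 0 = 1
(a → a) ∧ b = 1 ∧ ½ = ½
((a → a) ∧ b) → a = ½ → 0 = ½  [¬½ ∨ 0]
¬(((a → a) ∧ b) → a) = ¬½ = ½

½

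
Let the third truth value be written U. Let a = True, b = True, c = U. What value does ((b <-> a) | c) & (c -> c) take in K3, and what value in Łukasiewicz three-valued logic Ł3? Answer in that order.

U; True

In K3: b <-> a = True <-> True = True
(b <-> a) | c = True | U = True
c -> c = U -> U = U  [~U | U]
((b <-> a) | c) & (c -> c) = True & U = U
In Łukasiewicz three-valued logic Ł3: b <-> a = True <-> True = True
(b <-> a) | c = True | U = True
c -> c = U -> U = True  [min(1, 1−½+½)]
((b <-> a) | c) & (c -> c) = True & True = True
They differ because K3 and Łukasiewicz three-valued logic Ł3 treat U differently under implication.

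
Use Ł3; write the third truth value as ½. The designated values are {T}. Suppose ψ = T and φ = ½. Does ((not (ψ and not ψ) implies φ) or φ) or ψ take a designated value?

Yes

not ψ = not T = F
ψ and not ψ = T and F = F
not (ψ and not ψ) = not F = T
not (ψ and not ψ) implies φ = T implies ½ = ½  [min(1, 1−1+½)]
(not (ψ and not ψ) implies φ) or φ = ½ or ½ = ½
((not (ψ and not ψ) implies φ) or φ) or ψ = ½ or T = T
T ∈ {T}.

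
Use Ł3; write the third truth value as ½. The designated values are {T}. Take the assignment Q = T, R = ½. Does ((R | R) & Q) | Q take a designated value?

R | R = ½ | ½ = ½
(R | R) & Q = ½ & T = ½
((R | R) & Q) | Q = ½ | T = T
T ∈ {T}.

Yes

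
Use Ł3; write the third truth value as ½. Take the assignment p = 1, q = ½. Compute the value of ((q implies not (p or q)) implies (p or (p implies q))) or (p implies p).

1

p or q = 1 or ½ = 1
not (p or q) = not 1 = 0
q implies not (p or q) = ½ implies 0 = ½
p implies q = 1 implies ½ = ½
p or (p implies q) = 1 or ½ = 1
(q implies not (p or q)) implies (p or (p implies q)) = ½ implies 1 = 1
p implies p = 1 implies 1 = 1
((q implies not (p or q)) implies (p or (p implies q))) or (p implies p) = 1 or 1 = 1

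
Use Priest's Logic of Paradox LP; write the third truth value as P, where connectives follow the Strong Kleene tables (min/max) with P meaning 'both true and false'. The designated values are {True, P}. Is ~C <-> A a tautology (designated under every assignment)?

Countermodel: C=True, A=True gives False, which is not designated.

No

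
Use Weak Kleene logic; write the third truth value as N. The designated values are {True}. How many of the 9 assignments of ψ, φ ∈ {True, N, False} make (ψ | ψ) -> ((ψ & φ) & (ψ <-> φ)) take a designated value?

Designated under: (ψ=True, φ=True); (ψ=False, φ=True); (ψ=False, φ=False).

3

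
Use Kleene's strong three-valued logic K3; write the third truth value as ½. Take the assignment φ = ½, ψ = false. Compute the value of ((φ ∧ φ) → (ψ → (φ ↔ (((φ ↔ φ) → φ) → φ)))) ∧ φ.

½

φ ∧ φ = ½ ∧ ½ = ½
φ ↔ φ = ½ ↔ ½ = ½
(φ ↔ φ) → φ = ½ → ½ = ½  [¬½ ∨ ½]
((φ ↔ φ) → φ) → φ = ½ → ½ = ½
φ ↔ (((φ ↔ φ) → φ) → φ) = ½ ↔ ½ = ½
ψ → (φ ↔ (((φ ↔ φ) → φ) → φ)) = false → ½ = true
(φ ∧ φ) → (ψ → (φ ↔ (((φ ↔ φ) → φ) → φ))) = ½ → true = true
((φ ∧ φ) → (ψ → (φ ↔ (((φ ↔ φ) → φ) → φ)))) ∧ φ = true ∧ ½ = ½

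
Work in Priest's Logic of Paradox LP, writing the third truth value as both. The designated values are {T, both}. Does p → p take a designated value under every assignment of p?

Yes

Every assignment of p over {T, both, F} gives a value in {T, both}.
In particular, with p=both: p → p = both.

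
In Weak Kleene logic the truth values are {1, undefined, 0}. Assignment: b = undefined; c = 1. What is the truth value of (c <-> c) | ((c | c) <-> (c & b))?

undefined

c <-> c = 1 <-> 1 = 1
c | c = 1 | 1 = 1
c & b = 1 & undefined = undefined
(c | c) <-> (c & b) = 1 <-> undefined = undefined
(c <-> c) | ((c | c) <-> (c & b)) = 1 | undefined = undefined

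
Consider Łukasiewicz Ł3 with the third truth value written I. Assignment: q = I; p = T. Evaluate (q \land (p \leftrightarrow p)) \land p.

p \leftrightarrow p = T \leftrightarrow T = T
q \land (p \leftrightarrow p) = I \land T = I
(q \land (p \leftrightarrow p)) \land p = I \land T = I

I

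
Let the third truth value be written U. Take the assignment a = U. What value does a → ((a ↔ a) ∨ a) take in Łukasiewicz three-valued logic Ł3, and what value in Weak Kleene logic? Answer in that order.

⊤; U

In Łukasiewicz three-valued logic Ł3: a ↔ a = U ↔ U = ⊤  [1 − |½−½|]
(a ↔ a) ∨ a = ⊤ ∨ U = ⊤
a → ((a ↔ a) ∨ a) = U → ⊤ = ⊤
In Weak Kleene logic: a ↔ a = U ↔ U = U
(a ↔ a) ∨ a = U ∨ U = U
a → ((a ↔ a) ∨ a) = U → U = U  [any arg is the third value ⇒ result is the third value]
They differ because Łukasiewicz three-valued logic Ł3 and Weak Kleene logic treat U differently under the binary connectives.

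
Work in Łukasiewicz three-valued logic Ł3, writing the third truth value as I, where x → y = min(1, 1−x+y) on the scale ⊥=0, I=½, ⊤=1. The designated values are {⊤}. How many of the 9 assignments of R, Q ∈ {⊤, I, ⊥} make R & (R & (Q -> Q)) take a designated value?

Designated under: (R=⊤, Q=⊤); (R=⊤, Q=I); (R=⊤, Q=⊥).

3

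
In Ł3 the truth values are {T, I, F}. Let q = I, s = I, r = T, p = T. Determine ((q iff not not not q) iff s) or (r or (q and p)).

T

not q = not I = I
not not q = not I = I
not not not q = not I = I
q iff not not not q = I iff I = T
(q iff not not not q) iff s = T iff I = I
q and p = I and T = I
r or (q and p) = T or I = T
((q iff not not not q) iff s) or (r or (q and p)) = I or T = T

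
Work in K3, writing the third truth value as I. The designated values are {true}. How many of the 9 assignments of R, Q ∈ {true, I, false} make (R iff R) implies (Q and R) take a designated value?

1

Designated under: (R=true, Q=true).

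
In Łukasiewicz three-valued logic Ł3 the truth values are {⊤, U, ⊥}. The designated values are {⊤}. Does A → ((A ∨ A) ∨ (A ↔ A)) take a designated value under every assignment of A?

Yes

Every assignment of A over {⊤, U, ⊥} gives a value in {⊤}.
In particular, with A=U: A → ((A ∨ A) ∨ (A ↔ A)) = ⊤.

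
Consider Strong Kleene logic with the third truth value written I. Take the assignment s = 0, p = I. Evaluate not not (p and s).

0

p and s = I and 0 = 0
not (p and s) = not 0 = 1
not not (p and s) = not 1 = 0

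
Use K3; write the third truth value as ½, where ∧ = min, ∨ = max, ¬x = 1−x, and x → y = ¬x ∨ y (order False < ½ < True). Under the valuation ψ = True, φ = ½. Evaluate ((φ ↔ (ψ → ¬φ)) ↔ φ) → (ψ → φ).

¬φ = ¬½ = ½
ψ → ¬φ = True → ½ = ½
φ ↔ (ψ → ¬φ) = ½ ↔ ½ = ½
(φ ↔ (ψ → ¬φ)) ↔ φ = ½ ↔ ½ = ½
ψ → φ = True → ½ = ½
((φ ↔ (ψ → ¬φ)) ↔ φ) → (ψ → φ) = ½ → ½ = ½

½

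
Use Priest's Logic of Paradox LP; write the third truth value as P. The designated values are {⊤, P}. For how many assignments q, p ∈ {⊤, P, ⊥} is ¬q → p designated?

8

Of the 9 assignments, 8 give a value in {⊤, P}.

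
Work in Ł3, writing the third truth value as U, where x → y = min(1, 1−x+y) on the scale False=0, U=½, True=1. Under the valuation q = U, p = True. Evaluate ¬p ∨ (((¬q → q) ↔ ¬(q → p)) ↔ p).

¬p = ¬True = False
¬q = ¬U = U
¬q → q = U → U = True  [min(1, 1−½+½)]
q → p = U → True = True
¬(q → p) = ¬True = False
(¬q → q) ↔ ¬(q → p) = True ↔ False = False
((¬q → q) ↔ ¬(q → p)) ↔ p = False ↔ True = False
¬p ∨ (((¬q → q) ↔ ¬(q → p)) ↔ p) = False ∨ False = False

False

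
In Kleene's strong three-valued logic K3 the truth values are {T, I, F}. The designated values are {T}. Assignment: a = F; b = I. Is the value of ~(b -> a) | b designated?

No

b -> a = I -> F = I  [~I | F]
~(b -> a) = ~I = I
~(b -> a) | b = I | I = I
I ∉ {T}.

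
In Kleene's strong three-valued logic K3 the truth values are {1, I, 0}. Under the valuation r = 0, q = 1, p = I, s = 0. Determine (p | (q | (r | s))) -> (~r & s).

0

r | s = 0 | 0 = 0
q | (r | s) = 1 | 0 = 1
p | (q | (r | s)) = I | 1 = 1
~r = ~0 = 1
~r & s = 1 & 0 = 0
(p | (q | (r | s))) -> (~r & s) = 1 -> 0 = 0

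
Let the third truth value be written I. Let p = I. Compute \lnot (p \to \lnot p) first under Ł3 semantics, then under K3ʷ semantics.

0; I

In Ł3: \lnot p = \lnot I = I
p \to \lnot p = I \to I = 1
\lnot (p \to \lnot p) = \lnot 1 = 0
In K3ʷ: \lnot p = \lnot I = I
p \to \lnot p = I \to I = I  [any arg is the third value ⇒ result is the third value]
\lnot (p \to \lnot p) = \lnot I = I
They differ because Ł3 and K3ʷ treat I differently under the binary connectives.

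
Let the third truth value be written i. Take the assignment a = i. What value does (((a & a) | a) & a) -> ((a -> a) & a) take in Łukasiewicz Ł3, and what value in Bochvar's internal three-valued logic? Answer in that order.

In Łukasiewicz Ł3: a & a = i & i = i
(a & a) | a = i | i = i
((a & a) | a) & a = i & i = i
a -> a = i -> i = ⊤  [min(1, 1−½+½)]
(a -> a) & a = ⊤ & i = i
(((a & a) | a) & a) -> ((a -> a) & a) = i -> i = ⊤
In Bochvar's internal three-valued logic: a & a = i & i = i
(a & a) | a = i | i = i
((a & a) | a) & a = i & i = i
a -> a = i -> i = i
(a -> a) & a = i & i = i
(((a & a) | a) & a) -> ((a -> a) & a) = i -> i = i
They differ because Łukasiewicz Ł3 and Bochvar's internal three-valued logic treat i differently under the binary connectives.

⊤; i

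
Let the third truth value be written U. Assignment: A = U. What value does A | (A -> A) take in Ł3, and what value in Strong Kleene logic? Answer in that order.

⊤; U

In Ł3: A -> A = U -> U = ⊤  [min(1, 1−½+½)]
A | (A -> A) = U | ⊤ = ⊤
In Strong Kleene logic: A -> A = U -> U = U  [~U | U]
A | (A -> A) = U | U = U
They differ because Ł3 and Strong Kleene logic treat U differently under implication.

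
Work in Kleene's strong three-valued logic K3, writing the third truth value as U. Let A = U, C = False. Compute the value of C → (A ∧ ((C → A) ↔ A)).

C → A = False → U = True  [¬False ∨ U]
(C → A) ↔ A = True ↔ U = U
A ∧ ((C → A) ↔ A) = U ∧ U = U
C → (A ∧ ((C → A) ↔ A)) = False → U = True

True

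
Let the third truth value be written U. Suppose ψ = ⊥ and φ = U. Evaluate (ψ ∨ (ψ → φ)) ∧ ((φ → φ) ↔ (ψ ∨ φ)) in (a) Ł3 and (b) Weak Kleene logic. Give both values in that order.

In Ł3: ψ → φ = ⊥ → U = ⊤  [min(1, 1−0+½)]
ψ ∨ (ψ → φ) = ⊥ ∨ ⊤ = ⊤
φ → φ = U → U = ⊤
ψ ∨ φ = ⊥ ∨ U = U
(φ → φ) ↔ (ψ ∨ φ) = ⊤ ↔ U = U
(ψ ∨ (ψ → φ)) ∧ ((φ → φ) ↔ (ψ ∨ φ)) = ⊤ ∧ U = U
In Weak Kleene logic: ψ → φ = ⊥ → U = U
ψ ∨ (ψ → φ) = ⊥ ∨ U = U
φ → φ = U → U = U
ψ ∨ φ = ⊥ ∨ U = U
(φ → φ) ↔ (ψ ∨ φ) = U ↔ U = U
(ψ ∨ (ψ → φ)) ∧ ((φ → φ) ↔ (ψ ∨ φ)) = U ∧ U = U

U; U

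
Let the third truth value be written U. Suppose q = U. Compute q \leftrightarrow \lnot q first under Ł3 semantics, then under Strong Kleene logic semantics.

1; U

In Ł3: \lnot q = \lnot U = U
q \leftrightarrow \lnot q = U \leftrightarrow U = 1  [1 − |½−½|]
In Strong Kleene logic: \lnot q = \lnot U = U
q \leftrightarrow \lnot q = U \leftrightarrow U = U
They differ because Ł3 and Strong Kleene logic treat U differently under implication.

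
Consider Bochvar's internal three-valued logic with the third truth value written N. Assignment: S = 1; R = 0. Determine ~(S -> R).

S -> R = 1 -> 0 = 0
~(S -> R) = ~0 = 1

1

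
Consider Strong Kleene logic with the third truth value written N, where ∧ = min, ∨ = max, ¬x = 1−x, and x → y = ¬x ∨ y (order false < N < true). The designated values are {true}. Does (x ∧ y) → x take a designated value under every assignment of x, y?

Countermodel: x=N, y=true gives N, which is not designated.

No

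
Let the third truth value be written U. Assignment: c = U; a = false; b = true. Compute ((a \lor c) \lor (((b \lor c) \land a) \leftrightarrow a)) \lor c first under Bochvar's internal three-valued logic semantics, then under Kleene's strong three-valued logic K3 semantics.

U; true

In Bochvar's internal three-valued logic: a \lor c = false \lor U = U
b \lor c = true \lor U = U
(b \lor c) \land a = U \land false = U
((b \lor c) \land a) \leftrightarrow a = U \leftrightarrow false = U
(a \lor c) \lor (((b \lor c) \land a) \leftrightarrow a) = U \lor U = U
((a \lor c) \lor (((b \lor c) \land a) \leftrightarrow a)) \lor c = U \lor U = U
In Kleene's strong three-valued logic K3: a \lor c = false \lor U = U
b \lor c = true \lor U = true
(b \lor c) \land a = true \land false = false
((b \lor c) \land a) \leftrightarrow a = false \leftrightarrow false = true
(a \lor c) \lor (((b \lor c) \land a) \leftrightarrow a) = U \lor true = true
((a \lor c) \lor (((b \lor c) \land a) \leftrightarrow a)) \lor c = true \lor U = true
They differ because Bochvar's internal three-valued logic and Kleene's strong three-valued logic K3 treat U differently under the binary connectives.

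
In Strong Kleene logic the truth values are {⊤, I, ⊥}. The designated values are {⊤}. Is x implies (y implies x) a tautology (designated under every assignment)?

Countermodel: x=I, y=⊤ gives I, which is not designated.

No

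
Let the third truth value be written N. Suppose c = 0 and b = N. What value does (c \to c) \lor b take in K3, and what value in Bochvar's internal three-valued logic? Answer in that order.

1; N

In K3: c \to c = 0 \to 0 = 1
(c \to c) \lor b = 1 \lor N = 1
In Bochvar's internal three-valued logic: c \to c = 0 \to 0 = 1
(c \to c) \lor b = 1 \lor N = N
They differ because K3 and Bochvar's internal three-valued logic treat N differently under the binary connectives.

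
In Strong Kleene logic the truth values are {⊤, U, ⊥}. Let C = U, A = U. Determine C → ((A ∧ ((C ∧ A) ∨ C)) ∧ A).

U

C ∧ A = U ∧ U = U
(C ∧ A) ∨ C = U ∨ U = U
A ∧ ((C ∧ A) ∨ C) = U ∧ U = U
(A ∧ ((C ∧ A) ∨ C)) ∧ A = U ∧ U = U
C → ((A ∧ ((C ∧ A) ∨ C)) ∧ A) = U → U = U  [¬U ∨ U]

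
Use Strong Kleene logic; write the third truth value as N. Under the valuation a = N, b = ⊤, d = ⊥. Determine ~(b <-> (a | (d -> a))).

⊥

d -> a = ⊥ -> N = ⊤  [~⊥ | N]
a | (d -> a) = N | ⊤ = ⊤
b <-> (a | (d -> a)) = ⊤ <-> ⊤ = ⊤
~(b <-> (a | (d -> a))) = ~⊤ = ⊥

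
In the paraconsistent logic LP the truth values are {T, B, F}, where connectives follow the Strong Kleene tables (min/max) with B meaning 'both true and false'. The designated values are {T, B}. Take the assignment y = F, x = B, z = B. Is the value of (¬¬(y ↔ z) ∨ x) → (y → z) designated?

Yes

y ↔ z = F ↔ B = B
¬(y ↔ z) = ¬B = B
¬¬(y ↔ z) = ¬B = B
¬¬(y ↔ z) ∨ x = B ∨ B = B
y → z = F → B = T  [¬F ∨ B]
(¬¬(y ↔ z) ∨ x) → (y → z) = B → T = T
T ∈ {T, B}.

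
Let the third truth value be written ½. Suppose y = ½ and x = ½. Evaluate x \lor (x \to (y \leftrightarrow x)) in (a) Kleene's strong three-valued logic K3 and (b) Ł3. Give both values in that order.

½; True

In Kleene's strong three-valued logic K3: y \leftrightarrow x = ½ \leftrightarrow ½ = ½
x \to (y \leftrightarrow x) = ½ \to ½ = ½
x \lor (x \to (y \leftrightarrow x)) = ½ \lor ½ = ½
In Ł3: y \leftrightarrow x = ½ \leftrightarrow ½ = True  [1 − |½−½|]
x \to (y \leftrightarrow x) = ½ \to True = True
x \lor (x \to (y \leftrightarrow x)) = ½ \lor True = True
They differ because Kleene's strong three-valued logic K3 and Ł3 treat ½ differently under implication.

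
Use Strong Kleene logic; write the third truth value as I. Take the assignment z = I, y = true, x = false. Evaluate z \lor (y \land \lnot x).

\lnot x = \lnot false = true
y \land \lnot x = true \land true = true
z \lor (y \land \lnot x) = I \lor true = true

true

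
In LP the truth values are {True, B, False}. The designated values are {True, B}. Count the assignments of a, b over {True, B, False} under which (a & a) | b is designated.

8

Of the 9 assignments, 8 give a value in {True, B}.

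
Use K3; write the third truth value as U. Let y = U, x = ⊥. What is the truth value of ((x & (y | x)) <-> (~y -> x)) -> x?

U

y | x = U | ⊥ = U
x & (y | x) = ⊥ & U = ⊥
~y = ~U = U
~y -> x = U -> ⊥ = U  [~U | ⊥]
(x & (y | x)) <-> (~y -> x) = ⊥ <-> U = U
((x & (y | x)) <-> (~y -> x)) -> x = U -> ⊥ = U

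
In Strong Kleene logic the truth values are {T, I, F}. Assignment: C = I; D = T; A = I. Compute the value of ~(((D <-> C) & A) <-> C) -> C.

I

D <-> C = T <-> I = I
(D <-> C) & A = I & I = I
((D <-> C) & A) <-> C = I <-> I = I
~(((D <-> C) & A) <-> C) = ~I = I
~(((D <-> C) & A) <-> C) -> C = I -> I = I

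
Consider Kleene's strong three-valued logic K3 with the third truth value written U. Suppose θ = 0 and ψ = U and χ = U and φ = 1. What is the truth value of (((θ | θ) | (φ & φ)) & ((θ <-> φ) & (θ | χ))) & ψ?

0

θ | θ = 0 | 0 = 0
φ & φ = 1 & 1 = 1
(θ | θ) | (φ & φ) = 0 | 1 = 1
θ <-> φ = 0 <-> 1 = 0
θ | χ = 0 | U = U
(θ <-> φ) & (θ | χ) = 0 & U = 0
((θ | θ) | (φ & φ)) & ((θ <-> φ) & (θ | χ)) = 1 & 0 = 0
(((θ | θ) | (φ & φ)) & ((θ <-> φ) & (θ | χ))) & ψ = 0 & U = 0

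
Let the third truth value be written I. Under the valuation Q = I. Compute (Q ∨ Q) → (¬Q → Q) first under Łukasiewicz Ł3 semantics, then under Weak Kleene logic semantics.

true; I

In Łukasiewicz Ł3: Q ∨ Q = I ∨ I = I
¬Q = ¬I = I
¬Q → Q = I → I = true  [min(1, 1−½+½)]
(Q ∨ Q) → (¬Q → Q) = I → true = true
In Weak Kleene logic: Q ∨ Q = I ∨ I = I
¬Q = ¬I = I
¬Q → Q = I → I = I  [any arg is the third value ⇒ result is the third value]
(Q ∨ Q) → (¬Q → Q) = I → I = I
They differ because Łukasiewicz Ł3 and Weak Kleene logic treat I differently under the binary connectives.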